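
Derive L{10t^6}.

L{t^n} = n!/s^(n+1). So L{10t^6} = 10·6!/s^7 = 7200/s^7

Final answer: 7200/s^7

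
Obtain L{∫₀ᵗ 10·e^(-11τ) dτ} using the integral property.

L{∫₀ᵗ f(τ)dτ} = F(s)/s with F(s) = 10/(s+11), so L{∫₀ᵗ 10·e^(-11τ) dτ} = 10/(s(s+11))

Final answer: 10/(s(s+11))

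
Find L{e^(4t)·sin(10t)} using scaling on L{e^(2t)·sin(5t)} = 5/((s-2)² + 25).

Scaling with a=2: L{e^(4t)·sin(10t)} = (1/2) · 5/((s/2-2)² + 25). Simplifying: 10/((s-4)² + 100)

Final answer: 10/((s-4)² + 100)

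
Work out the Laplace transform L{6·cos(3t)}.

L{cos(ωt)} = s/(s² + ω²), so L{cos(3t)} = s/(s² + 9). Then L{6·cos(3t)} = 6·s/(s² + 9) = 6s/(s² + 9)

Final answer: 6s/(s² + 9)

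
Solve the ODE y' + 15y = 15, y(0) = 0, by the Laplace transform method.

sY + 15Y = 15/s. Y = 15/(s(s+15)). Partial fractions: Y = 1/s - 1/(s+15)

Final answer: y(t) = (1 - e^(-15t))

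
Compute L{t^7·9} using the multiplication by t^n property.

L{9} = 9/s. d^1/ds^1[1/s] = -1/s². d^2/ds^2[1/s] = 2/s^3. d^3/ds^3[1/s] = -6/s^4. d^4/ds^4[1/s] = 24/s^5. d^5/ds^5[1/s] = -120/s^6. d^6/ds^6[1/s] = 720/s^7. d^7/ds^7[1/s] = -5040/s^8. So L{t^7} = (-1)^{7}·-5040/s^8 = 5040/s^8. Then L{t^7·9} = 9·5040/s^8 = 45360/s^8

Final answer: 45360/s^8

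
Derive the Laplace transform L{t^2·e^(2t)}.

L{t^n·e^(at)} = n!/(s-a)^(n+1), so L{t^2·e^(2t)} = 2/(s-2)^3

Final answer: 2/(s-2)^3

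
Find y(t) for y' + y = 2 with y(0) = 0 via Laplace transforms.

sY + Y = 2/s. Y = 2/(s(s+1)). Partial fractions: Y = 2/s - 2/(s+1)

Final answer: y(t) = 2(1 - e^(-t))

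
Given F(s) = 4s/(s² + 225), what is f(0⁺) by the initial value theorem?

f(0⁺) = lim_{s→∞} s·4s/(s² + 225) = lim_{s→∞} 4s²/(s² + 225) = 4

Final answer: 4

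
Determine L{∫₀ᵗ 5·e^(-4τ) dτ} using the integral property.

L{∫₀ᵗ f(τ)dτ} = F(s)/s with F(s) = 5/(s+4), so L{∫₀ᵗ 5·e^(-4τ) dτ} = 5/(s(s+4))

Final answer: 5/(s(s+4))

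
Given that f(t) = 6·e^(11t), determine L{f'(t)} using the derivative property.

f(0) = 6, F(s) = 6/(s-11). L{f'(t)} = s·F(s) - f(0) = 6s/(s-11) - 6 = (6s - 6(s-11))/(s-11) = 66/(s-11)

Final answer: 66/(s-11)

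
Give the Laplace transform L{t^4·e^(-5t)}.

L{t^n·e^(at)} = n!/(s-a)^(n+1), so L{t^4·e^(-5t)} = 24/(s+5)^5

Final answer: 24/(s+5)^5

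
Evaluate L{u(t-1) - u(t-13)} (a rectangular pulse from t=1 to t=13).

L{u(t-a)} = e^(-as)/s. L{u(t-1) - u(t-13)} = (e^(-s) - e^(-13s))/s

Final answer: (e^(-s) - e^(-13s))/s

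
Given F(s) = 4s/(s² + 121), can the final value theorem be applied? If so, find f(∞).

The final value theorem requires all poles of sF(s) in the left half-plane. sF(s) = 4s²/(s² + 121) has poles at s = ±11i (imaginary axis). Theorem does NOT apply (oscillatory system).

Final answer: Not applicable (oscillatory)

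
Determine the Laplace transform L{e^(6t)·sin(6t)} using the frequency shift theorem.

Frequency shift: L{e^(at)f(t)} = F(s-a). L{e^(6t)·sin(6t)} = 6/((s-6)² + 36)

Final answer: 6/((s-6)² + 36)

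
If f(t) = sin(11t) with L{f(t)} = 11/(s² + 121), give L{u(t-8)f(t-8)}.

Time shift theorem: L{u(t-a)f(t-a)} = e^(-as)F(s). Here a=8, F(s) = 11/(s² + 121), so L{u(t-8)f(t-8)} = e^(-8s)·11/(s² + 121)

Final answer: e^(-8s)·11/(s² + 121)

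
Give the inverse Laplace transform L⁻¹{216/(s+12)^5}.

L⁻¹{n!/(s-a)^(n+1)} = t^n·e^(at) with n=4, a=-12. So L⁻¹{24/(s+12)^5} = t^4·e^(-12t), and L⁻¹{216/(s+12)^5} = (216/24)·t^4·e^(-12t) = 9·t^4·e^(-12t)

Final answer: 9·t^4·e^(-12t)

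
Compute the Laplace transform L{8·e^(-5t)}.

L{e^(at)} = 1/(s-a), so L{e^(-5t)} = 1/(s+5). Then L{8·e^(-5t)} = 8/(s+5)

Final answer: 8/(s+5)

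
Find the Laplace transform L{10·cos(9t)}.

L{cos(ωt)} = s/(s² + ω²), so L{cos(9t)} = s/(s² + 81). Then L{10·cos(9t)} = 10·s/(s² + 81) = 10s/(s² + 81)

Final answer: 10s/(s² + 81)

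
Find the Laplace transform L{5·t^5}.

L{t^n} = n!/s^(n+1), so L{t^5} = 120/s^6. Then L{5·t^5} = 5·120/s^6 = 600/s^6

Final answer: 600/s^6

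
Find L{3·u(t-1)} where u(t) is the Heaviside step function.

L{u(t-a)} = e^(-as)/s. Here a=1, so L{u(t-1)} = e^(-s)/s, and L{3·u(t-1)} = 3·e^(-s)/s

Final answer: 3·e^(-s)/s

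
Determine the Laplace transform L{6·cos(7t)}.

L{cos(ωt)} = s/(s² + ω²), so L{cos(7t)} = s/(s² + 49). Then L{6·cos(7t)} = 6·s/(s² + 49) = 6s/(s² + 49)

Final answer: 6s/(s² + 49)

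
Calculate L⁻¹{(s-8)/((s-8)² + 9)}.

Using frequency shift: L⁻¹{(s-a)/((s-a)² + b²)} = e^(at)cos(bt). Here a=8, b=3

Final answer: e^(8t)·cos(3t)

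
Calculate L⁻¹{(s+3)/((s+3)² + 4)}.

Using frequency shift: L⁻¹{(s-a)/((s-a)² + b²)} = e^(at)cos(bt). Here a=-3, b=2

Final answer: e^(-3t)·cos(2t)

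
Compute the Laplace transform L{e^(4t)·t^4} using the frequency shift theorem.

L{e^(at)·t^n} = n!/(s-a)^(n+1), so L{e^(4t)·t^4} = 24/(s-4)^5

Final answer: 24/(s-4)^5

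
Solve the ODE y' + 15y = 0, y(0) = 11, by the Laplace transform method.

L{y'} + 15L{y} = 0. sY - 11 + 15Y = 0. Y(s+15) = 11. Y = 11/(s+15)

Final answer: y(t) = 11e^(-15t)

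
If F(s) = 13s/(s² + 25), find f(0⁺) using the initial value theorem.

f(0⁺) = lim_{s→∞} s·13s/(s² + 25) = lim_{s→∞} 13s²/(s² + 25) = 13

Final answer: 13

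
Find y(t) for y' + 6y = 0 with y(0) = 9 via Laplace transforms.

L{y'} + 6L{y} = 0. sY - 9 + 6Y = 0. Y(s+6) = 9. Y = 9/(s+6)

Final answer: y(t) = 9e^(-6t)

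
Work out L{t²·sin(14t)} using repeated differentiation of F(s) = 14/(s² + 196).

F(s) = 14/(s² + 196). F'(s) = -28s/(s² + 196)². F''(s) = -28(196 - 3s²)/(s² + 196)³ = (84s² - 5488)/(s² + 196)³. So L{t²·sin(14t)} = (-1)² F''(s) = (84s² - 5488)/(s² + 196)³

Final answer: (84s² - 5488)/(s² + 196)³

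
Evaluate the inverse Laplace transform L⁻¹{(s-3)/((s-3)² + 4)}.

Using frequency shift, L⁻¹{(s-3)/((s-3)² + 4)} = e^(3t)·cos(2t)

Final answer: e^(3t)·cos(2t)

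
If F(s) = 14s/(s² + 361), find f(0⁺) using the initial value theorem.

f(0⁺) = lim_{s→∞} s·14s/(s² + 361) = lim_{s→∞} 14s²/(s² + 361) = 14

Final answer: 14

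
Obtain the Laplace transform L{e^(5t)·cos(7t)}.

L{e^(at)·cos(ωt)} = (s-a)/((s-a)² + ω²), so L{e^(5t)·cos(7t)} = (s-5)/((s-5)² + 49)

Final answer: (s-5)/((s-5)² + 49)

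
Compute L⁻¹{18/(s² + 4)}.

This is the form c·a/(s² + a²) with a = 2, c = 9. L⁻¹ = 9·sin(2t)

Final answer: 9·sin(2t)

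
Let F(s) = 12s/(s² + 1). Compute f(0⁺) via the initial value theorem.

f(0⁺) = lim_{s→∞} s·12s/(s² + 1) = lim_{s→∞} 12s²/(s² + 1) = 12

Final answer: 12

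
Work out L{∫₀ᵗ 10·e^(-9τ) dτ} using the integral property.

L{∫₀ᵗ f(τ)dτ} = F(s)/s with F(s) = 10/(s+9), so L{∫₀ᵗ 10·e^(-9τ) dτ} = 10/(s(s+9))

Final answer: 10/(s(s+9))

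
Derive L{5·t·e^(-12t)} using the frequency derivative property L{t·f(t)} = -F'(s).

L{e^(-12t)} = 1/(s+12). By frequency derivative: L{t·e^(-12t)} = -d/ds[1/(s+12)] = -(-1)/(s+12)² = 1/(s+12)². Then L{5·t·e^(-12t)} = 5·1/(s+12)² = 5/(s+12)²

Final answer: 5/(s+12)²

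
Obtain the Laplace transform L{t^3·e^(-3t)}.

L{t^n·e^(at)} = n!/(s-a)^(n+1), so L{t^3·e^(-3t)} = 6/(s+3)^4

Final answer: 6/(s+3)^4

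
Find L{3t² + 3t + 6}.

L{3t² + 3t + 6} = 3·2/s³ + 3/s² + 6/s = 6/s³ + 3/s² + 6/s

Final answer: 6/s³ + 3/s² + 6/s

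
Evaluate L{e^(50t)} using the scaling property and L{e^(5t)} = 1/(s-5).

Using L{f(at)} = (1/a)F(s/a) with a=10 and f(t) = e^(5t): L{e^(50t)} = (1/10) · 1/((s/10)-5) = (1/10) · 10/(s-50) = 1/(s-50)

Final answer: 1/(s-50)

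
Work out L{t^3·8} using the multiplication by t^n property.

L{8} = 8/s. d^1/ds^1[1/s] = -1/s². d^2/ds^2[1/s] = 2/s^3. d^3/ds^3[1/s] = -6/s^4. So L{t^3} = (-1)^{3}·-6/s^4 = 6/s^4. Then L{t^3·8} = 8·6/s^4 = 48/s^4

Final answer: 48/s^4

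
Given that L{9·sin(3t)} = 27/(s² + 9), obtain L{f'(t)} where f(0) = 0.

L{f'(t)} = s·F(s) - f(0) = s·27/(s² + 9) - 0 = 27s/(s² + 9)

Final answer: 27s/(s² + 9)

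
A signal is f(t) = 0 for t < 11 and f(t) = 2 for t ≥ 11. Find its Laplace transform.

f(t) = 2·u(t-11). L{u(t-11)} = e^(-11s)/s, so L{f(t)} = 2·e^(-11s)/s

Final answer: 2·e^(-11s)/s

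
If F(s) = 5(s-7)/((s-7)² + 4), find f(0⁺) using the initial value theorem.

f(0⁺) = lim_{s→∞} sF(s) = lim_{s→∞} 5s(s-7)/((s-7)² + 4) = 5

Final answer: 5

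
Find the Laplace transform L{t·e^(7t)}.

L{t^n·e^(at)} = n!/(s-a)^(n+1), so L{t·e^(7t)} = 1/(s-7)^2

Final answer: 1/(s-7)^2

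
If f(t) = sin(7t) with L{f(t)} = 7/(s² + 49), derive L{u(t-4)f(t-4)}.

Time shift theorem: L{u(t-a)f(t-a)} = e^(-as)F(s). Here a=4, F(s) = 7/(s² + 49), so L{u(t-4)f(t-4)} = e^(-4s)·7/(s² + 49)

Final answer: e^(-4s)·7/(s² + 49)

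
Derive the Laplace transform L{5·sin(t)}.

L{sin(ωt)} = ω/(s² + ω²), so L{sin(t)} = 1/(s² + 1). Then L{5·sin(t)} = 5·1/(s² + 1) = 5/(s² + 1)

Final answer: 5/(s² + 1)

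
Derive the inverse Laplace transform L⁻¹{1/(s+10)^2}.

L⁻¹{n!/(s-a)^(n+1)} = t^n·e^(at) with n=1, a=-10. So L⁻¹{1/(s+10)^2} = t·e^(-10t)

Final answer: t·e^(-10t)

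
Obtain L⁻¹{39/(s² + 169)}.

This is the form c·a/(s² + a²) with a = 13, c = 3. L⁻¹ = 3·sin(13t)

Final answer: 3·sin(13t)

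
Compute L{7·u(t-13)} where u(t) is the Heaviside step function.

L{u(t-a)} = e^(-as)/s. Here a=13, so L{u(t-13)} = e^(-13s)/s, and L{7·u(t-13)} = 7·e^(-13s)/s

Final answer: 7·e^(-13s)/s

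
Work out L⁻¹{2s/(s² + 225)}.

This is the form c·s/(s² + a²) with a = 15, c = 2. L⁻¹ = 2·cos(15t)

Final answer: 2·cos(15t)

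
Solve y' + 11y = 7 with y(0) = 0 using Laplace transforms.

sY + 11Y = 7/s. Y = 7/(s(s+11)). Partial fractions: Y = 7/11/s - 7/11/(s+11)

Final answer: y(t) = 7/11(1 - e^(-11t))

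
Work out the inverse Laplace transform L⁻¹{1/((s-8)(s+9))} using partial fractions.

Decompose: A/(s-8) + B/(s+9). A = 1/17, B = -1/17. f(t) = (e^(8t) - e^(-9t))/17

Final answer: (e^(8t) - e^(-9t))/17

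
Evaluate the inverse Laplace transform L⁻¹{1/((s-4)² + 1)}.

Using frequency shift, L⁻¹{1/((s-4)² + 1)} = e^(4t)·sin(t)

Final answer: e^(4t)·sin(t)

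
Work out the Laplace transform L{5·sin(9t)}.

L{sin(ωt)} = ω/(s² + ω²), so L{sin(9t)} = 9/(s² + 81). Then L{5·sin(9t)} = 5·9/(s² + 81) = 45/(s² + 81)

Final answer: 45/(s² + 81)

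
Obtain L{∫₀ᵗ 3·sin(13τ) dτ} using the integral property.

L{∫₀ᵗ f(τ)dτ} = F(s)/s with F(s) = 39/(s² + 169), so the result is (39/(s² + 169))/s = 39/(s(s² + 169))

Final answer: 39/(s(s² + 169))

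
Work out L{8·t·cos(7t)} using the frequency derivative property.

L{cos(7t)} = s/(s² + 49). Derivative: d/ds[s/(s² + 49)] = [(s² + 49) - s·2s]/(s² + 49)² = (49 - s²)/(s² + 49)². So L{t·cos(7t)} = -F'(s) = (s² - 49)/(s² + 49)². Then L{8·t·cos(7t)} = 8·(s² - 49)/(s² + 49)²

Final answer: 8·(s² - 49)/(s² + 49)²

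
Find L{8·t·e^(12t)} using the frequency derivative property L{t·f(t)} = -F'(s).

L{e^(12t)} = 1/(s-12). By frequency derivative: L{t·e^(12t)} = -d/ds[1/(s-12)] = -(-1)/(s-12)² = 1/(s-12)². Then L{8·t·e^(12t)} = 8·1/(s-12)² = 8/(s-12)²

Final answer: 8/(s-12)²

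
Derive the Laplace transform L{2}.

L{2} = 2 · L{1} = 2/s

Final answer: 2/s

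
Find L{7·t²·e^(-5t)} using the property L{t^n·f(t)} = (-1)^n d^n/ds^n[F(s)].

L{e^(-5t)} = 1/(s+5). d/ds[1/(s+5)] = -1/(s+5)². d²/ds²[1/(s+5)] = 2/(s+5)³. So L{t²·e^(-5t)} = (-1)² · 2/(s+5)³ = 2/(s+5)³. Then L{7·t²·e^(-5t)} = 7·2/(s+5)³ = 14/(s+5)³

Final answer: 14/(s+5)³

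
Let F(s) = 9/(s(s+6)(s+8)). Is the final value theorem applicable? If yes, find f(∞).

Poles of sF(s) = 9/((s+6)(s+8)) are at s = -6 and s = -8, both in the left half-plane. Theorem applies. f(∞) = lim_{s→0} sF(s) = 9/(6·8) = 3/16

Final answer: 3/16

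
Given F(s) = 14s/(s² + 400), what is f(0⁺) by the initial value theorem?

f(0⁺) = lim_{s→∞} s·14s/(s² + 400) = lim_{s→∞} 14s²/(s² + 400) = 14

Final answer: 14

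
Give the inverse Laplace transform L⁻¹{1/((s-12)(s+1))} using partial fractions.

Decompose: A/(s-12) + B/(s+1). A = 1/13, B = -1/13. f(t) = (e^(12t) - e^(-t))/13

Final answer: (e^(12t) - e^(-t))/13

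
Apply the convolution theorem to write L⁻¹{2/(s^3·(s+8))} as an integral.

2/(s^3·(s+8)) = (2/s^3)·(1/(s+8)) = L{t^2}·L{e^(-8t)}. So f(t) = t^2*e^(-8t) = ∫₀ᵗ τ^2·e^(-8(t-τ)) dτ

Final answer: ∫₀ᵗ τ^2·e^(-8(t-τ)) dτ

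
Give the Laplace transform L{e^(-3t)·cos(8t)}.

L{e^(at)·cos(ωt)} = (s-a)/((s-a)² + ω²), so L{e^(-3t)·cos(8t)} = (s+3)/((s+3)² + 64)

Final answer: (s+3)/((s+3)² + 64)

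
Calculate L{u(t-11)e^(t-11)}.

u(t-a)f(t-a) with f(t)=e^t. L{e^t} = 1/(s-1). By time shift: e^(-11s)/(s-1)

Final answer: e^(-11s)/(s-1)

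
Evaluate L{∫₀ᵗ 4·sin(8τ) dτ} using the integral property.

L{∫₀ᵗ f(τ)dτ} = F(s)/s with F(s) = 32/(s² + 64), so the result is (32/(s² + 64))/s = 32/(s(s² + 64))

Final answer: 32/(s(s² + 64))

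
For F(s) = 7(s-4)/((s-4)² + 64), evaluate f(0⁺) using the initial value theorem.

f(0⁺) = lim_{s→∞} sF(s) = lim_{s→∞} 7s(s-4)/((s-4)² + 64) = 7

Final answer: 7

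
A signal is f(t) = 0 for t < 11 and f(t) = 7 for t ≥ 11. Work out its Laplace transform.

f(t) = 7·u(t-11). L{u(t-11)} = e^(-11s)/s, so L{f(t)} = 7·e^(-11s)/s

Final answer: 7·e^(-11s)/s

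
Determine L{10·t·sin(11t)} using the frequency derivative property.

L{sin(11t)} = 11/(s² + 121). By L{t·f(t)} = -F'(s): -d/ds[11/(s² + 121)] = -(11)·(-2s)/(s² + 121)² = 22s/(s² + 121)². Then L{10·t·sin(11t)} = 10·22s/(s² + 121)² = 220s/(s² + 121)²

Final answer: 220s/(s² + 121)²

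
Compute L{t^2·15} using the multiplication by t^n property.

L{15} = 15/s. d^1/ds^1[1/s] = -1/s². d^2/ds^2[1/s] = 2/s^3. So L{t^2} = (-1)^{2}·2/s^3 = 2/s^3. Then L{t^2·15} = 15·2/s^3 = 30/s^3

Final answer: 30/s^3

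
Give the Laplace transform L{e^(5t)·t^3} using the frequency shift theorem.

L{e^(at)·t^n} = n!/(s-a)^(n+1), so L{e^(5t)·t^3} = 6/(s-5)^4

Final answer: 6/(s-5)^4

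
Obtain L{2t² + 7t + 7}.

L{2t² + 7t + 7} = 2·2/s³ + 7/s² + 7/s = 4/s³ + 7/s² + 7/s

Final answer: 4/s³ + 7/s² + 7/s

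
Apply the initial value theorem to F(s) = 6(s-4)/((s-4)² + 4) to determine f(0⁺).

f(0⁺) = lim_{s→∞} sF(s) = lim_{s→∞} 6s(s-4)/((s-4)² + 4) = 6

Final answer: 6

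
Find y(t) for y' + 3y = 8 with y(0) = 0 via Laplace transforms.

sY + 3Y = 8/s. Y = 8/(s(s+3)). Partial fractions: Y = 8/3/s - 8/3/(s+3)

Final answer: y(t) = 8/3(1 - e^(-3t))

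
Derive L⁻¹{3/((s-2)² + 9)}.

Form: b/((s-a)² + b²) → e^(at)sin(bt). With a=2, b=3

Final answer: e^(2t)·sin(3t)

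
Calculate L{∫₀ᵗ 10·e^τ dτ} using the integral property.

L{∫₀ᵗ f(τ)dτ} = F(s)/s with F(s) = 10/(s-1), so L{∫₀ᵗ 10·e^τ dτ} = 10/(s(s-1))

Final answer: 10/(s(s-1))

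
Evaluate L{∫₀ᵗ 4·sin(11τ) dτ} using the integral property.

L{∫₀ᵗ f(τ)dτ} = F(s)/s with F(s) = 44/(s² + 121), so the result is (44/(s² + 121))/s = 44/(s(s² + 121))

Final answer: 44/(s(s² + 121))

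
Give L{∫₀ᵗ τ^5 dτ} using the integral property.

L{∫₀ᵗ f(τ)dτ} = F(s)/s with f(t) = t^5. F(s) = 120/s^6, so L{∫₀ᵗ τ^5 dτ} = (120/s^6)/s = 120/s^7. (Check: ∫₀ᵗ τ^5 dτ = t^6/6.)

Final answer: 120/s^7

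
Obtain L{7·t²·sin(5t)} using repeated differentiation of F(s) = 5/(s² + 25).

F(s) = 5/(s² + 25). F'(s) = -10s/(s² + 25)². F''(s) = -10(25 - 3s²)/(s² + 25)³ = (30s² - 250)/(s² + 25)³. So L{t²·sin(5t)} = (-1)² F''(s) = (30s² - 250)/(s² + 25)³. Then L{7·t²·sin(5t)} = 7·(30s² - 250)/(s² + 25)³ = (210s² - 1750)/(s² + 25)³

Final answer: (210s² - 1750)/(s² + 25)³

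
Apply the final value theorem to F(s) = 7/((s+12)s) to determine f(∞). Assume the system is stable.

f(∞) = lim_{s→0} sF(s) = lim_{s→0} 7/(s+12) = 7/12

Final answer: 7/12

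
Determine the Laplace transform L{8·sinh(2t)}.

L{sinh(ωt)} = ω/(s² - ω²), so L{sinh(2t)} = 2/(s² - 4). Then L{8·sinh(2t)} = 8·2/(s² - 4) = 16/(s² - 4)

Final answer: 16/(s² - 4)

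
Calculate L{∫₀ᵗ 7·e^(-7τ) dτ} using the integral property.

L{∫₀ᵗ f(τ)dτ} = F(s)/s with F(s) = 7/(s+7), so L{∫₀ᵗ 7·e^(-7τ) dτ} = 7/(s(s+7))

Final answer: 7/(s(s+7))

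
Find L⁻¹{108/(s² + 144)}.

This is the form c·a/(s² + a²) with a = 12, c = 9. L⁻¹ = 9·sin(12t)

Final answer: 9·sin(12t)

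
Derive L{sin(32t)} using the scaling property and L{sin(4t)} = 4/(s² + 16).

Using L{f(at)} = (1/a)F(s/a) with a=8: L{sin(32t)} = (1/8) · 4/((s/8)² + 16) = (1/8) · 4·64/(s² + 1024) = 32/(s² + 1024)

Final answer: 32/(s² + 1024)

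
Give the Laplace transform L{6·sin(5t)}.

L{sin(ωt)} = ω/(s² + ω²), so L{sin(5t)} = 5/(s² + 25). Then L{6·sin(5t)} = 6·5/(s² + 25) = 30/(s² + 25)

Final answer: 30/(s² + 25)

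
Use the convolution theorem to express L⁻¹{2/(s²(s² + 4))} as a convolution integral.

2/(s²(s² + 4)) = (1/s²)·(2/(s² + 4)) = L{t}·L{sin(2t)}. So f(t) = t*(sin(2t)) = ∫₀ᵗ τ·sin(2(t-τ)) dτ

Final answer: ∫₀ᵗ τ·sin(2(t-τ)) dτ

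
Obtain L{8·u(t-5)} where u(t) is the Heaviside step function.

L{u(t-a)} = e^(-as)/s. Here a=5, so L{u(t-5)} = e^(-5s)/s, and L{8·u(t-5)} = 8·e^(-5s)/s

Final answer: 8·e^(-5s)/s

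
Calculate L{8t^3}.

L{t^n} = n!/s^(n+1). So L{8t^3} = 8·3!/s^4 = 48/s^4

Final answer: 48/s^4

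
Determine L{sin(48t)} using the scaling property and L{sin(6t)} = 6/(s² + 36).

Using L{f(at)} = (1/a)F(s/a) with a=8: L{sin(48t)} = (1/8) · 6/((s/8)² + 36) = (1/8) · 6·64/(s² + 2304) = 48/(s² + 2304)

Final answer: 48/(s² + 2304)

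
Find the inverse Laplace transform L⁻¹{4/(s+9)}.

L⁻¹{1/(s-a)} = e^(at), so L⁻¹{1/(s+9)} = e^(-9t), and L⁻¹{4/(s+9)} = 4·e^(-9t)

Final answer: 4·e^(-9t)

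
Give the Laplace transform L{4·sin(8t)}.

L{sin(ωt)} = ω/(s² + ω²), so L{sin(8t)} = 8/(s² + 64). Then L{4·sin(8t)} = 4·8/(s² + 64) = 32/(s² + 64)

Final answer: 32/(s² + 64)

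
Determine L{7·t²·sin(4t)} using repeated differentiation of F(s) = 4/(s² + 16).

F(s) = 4/(s² + 16). F'(s) = -8s/(s² + 16)². F''(s) = -8(16 - 3s²)/(s² + 16)³ = (24s² - 128)/(s² + 16)³. So L{t²·sin(4t)} = (-1)² F''(s) = (24s² - 128)/(s² + 16)³. Then L{7·t²·sin(4t)} = 7·(24s² - 128)/(s² + 16)³ = (168s² - 896)/(s² + 16)³

Final answer: (168s² - 896)/(s² + 16)³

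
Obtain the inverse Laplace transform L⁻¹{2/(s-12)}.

L⁻¹{1/(s-a)} = e^(at), so L⁻¹{1/(s-12)} = e^(12t), and L⁻¹{2/(s-12)} = 2·e^(12t)

Final answer: 2·e^(12t)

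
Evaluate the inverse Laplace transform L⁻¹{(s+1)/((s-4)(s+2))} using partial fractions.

Using partial fractions, f(t) = (5e^(4t) + e^(-2t))/6

Final answer: (5e^(4t) + e^(-2t))/6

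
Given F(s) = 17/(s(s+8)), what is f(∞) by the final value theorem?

f(∞) = lim_{s→0} s·17/(s(s+8)) = lim_{s→0} 17/(s+8) = 17/8 = 17/8

Final answer: 17/8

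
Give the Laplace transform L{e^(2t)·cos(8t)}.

L{e^(at)·cos(ωt)} = (s-a)/((s-a)² + ω²), so L{e^(2t)·cos(8t)} = (s-2)/((s-2)² + 64)

Final answer: (s-2)/((s-2)² + 64)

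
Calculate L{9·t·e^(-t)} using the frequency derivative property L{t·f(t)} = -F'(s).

L{e^(-t)} = 1/(s+1). By frequency derivative: L{t·e^(-t)} = -d/ds[1/(s+1)] = -(-1)/(s+1)² = 1/(s+1)². Then L{9·t·e^(-t)} = 9·1/(s+1)² = 9/(s+1)²

Final answer: 9/(s+1)²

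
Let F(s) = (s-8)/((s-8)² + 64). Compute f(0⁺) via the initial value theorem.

f(0⁺) = lim_{s→∞} sF(s) = lim_{s→∞} s(s-8)/((s-8)² + 64) = 1

Final answer: 1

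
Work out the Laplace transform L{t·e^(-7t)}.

L{t^n·e^(at)} = n!/(s-a)^(n+1), so L{t·e^(-7t)} = 1/(s+7)^2

Final answer: 1/(s+7)^2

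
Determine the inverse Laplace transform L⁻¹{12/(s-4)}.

L⁻¹{1/(s-a)} = e^(at), so L⁻¹{1/(s-4)} = e^(4t), and L⁻¹{12/(s-4)} = 12·e^(4t)

Final answer: 12·e^(4t)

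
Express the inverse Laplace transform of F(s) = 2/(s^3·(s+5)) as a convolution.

2/(s^3·(s+5)) = (2/s^3)·(1/(s+5)) = L{t^2}·L{e^(-5t)}. So f(t) = t^2*e^(-5t) = ∫₀ᵗ τ^2·e^(-5(t-τ)) dτ

Final answer: ∫₀ᵗ τ^2·e^(-5(t-τ)) dτ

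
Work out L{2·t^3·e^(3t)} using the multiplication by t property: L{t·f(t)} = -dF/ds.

Using L{t^n·e^(at)} = n!/(s-a)^(n+1), L{t^3·e^(3t)} = 6/(s-3)^4, so L{2·t^3·e^(3t)} = 2·6/(s-3)^4 = 12/(s-3)^4

Final answer: 12/(s-3)^4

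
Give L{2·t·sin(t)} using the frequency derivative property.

L{sin(t)} = 1/(s² + 1). By L{t·f(t)} = -F'(s): -d/ds[1/(s² + 1)] = -(1)·(-2s)/(s² + 1)² = 2s/(s² + 1)². Then L{2·t·sin(t)} = 2·2s/(s² + 1)² = 4s/(s² + 1)²

Final answer: 4s/(s² + 1)²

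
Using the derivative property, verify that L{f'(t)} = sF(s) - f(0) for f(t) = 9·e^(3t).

f'(t) = 27e^(3t). Direct: L{f'(t)} = 27/(s-3). Property: s·9/(s-3) - 9 = (9s - 9(s-3))/(s-3) = 27/(s-3). ✓

Final answer: 27/(s-3)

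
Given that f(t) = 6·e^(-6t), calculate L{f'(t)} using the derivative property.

f(0) = 6, F(s) = 6/(s+6). L{f'(t)} = s·F(s) - f(0) = 6s/(s+6) - 6 = (6s - 6(s+6))/(s+6) = -36/(s+6)

Final answer: -36/(s+6)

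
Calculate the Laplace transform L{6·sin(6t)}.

L{sin(ωt)} = ω/(s² + ω²), so L{sin(6t)} = 6/(s² + 36). Then L{6·sin(6t)} = 6·6/(s² + 36) = 36/(s² + 36)

Final answer: 36/(s² + 36)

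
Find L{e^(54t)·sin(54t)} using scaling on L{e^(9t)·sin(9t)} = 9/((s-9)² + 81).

Scaling with a=6: L{e^(54t)·sin(54t)} = (1/6) · 9/((s/6-9)² + 81). Simplifying: 54/((s-54)² + 2916)

Final answer: 54/((s-54)² + 2916)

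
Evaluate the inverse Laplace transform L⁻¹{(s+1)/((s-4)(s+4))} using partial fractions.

Using partial fractions, f(t) = (5e^(4t) + 3e^(-4t))/8

Final answer: (5e^(4t) + 3e^(-4t))/8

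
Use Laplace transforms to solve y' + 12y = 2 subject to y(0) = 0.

sY + 12Y = 2/s. Y = 2/(s(s+12)). Partial fractions: Y = 1/6/s - 1/6/(s+12)

Final answer: y(t) = 1/6(1 - e^(-12t))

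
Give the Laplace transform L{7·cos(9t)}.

L{cos(ωt)} = s/(s² + ω²), so L{cos(9t)} = s/(s² + 81). Then L{7·cos(9t)} = 7·s/(s² + 81) = 7s/(s² + 81)

Final answer: 7s/(s² + 81)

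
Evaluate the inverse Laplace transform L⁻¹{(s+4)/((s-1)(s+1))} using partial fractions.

Using partial fractions, f(t) = (5e^t - 3e^(-t))/2

Final answer: (5e^t - 3e^(-t))/2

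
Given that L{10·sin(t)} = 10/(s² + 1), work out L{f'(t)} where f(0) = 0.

L{f'(t)} = s·F(s) - f(0) = s·10/(s² + 1) - 0 = 10s/(s² + 1)

Final answer: 10s/(s² + 1)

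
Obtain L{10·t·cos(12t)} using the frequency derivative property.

L{cos(12t)} = s/(s² + 144). Derivative: d/ds[s/(s² + 144)] = [(s² + 144) - s·2s]/(s² + 144)² = (144 - s²)/(s² + 144)². So L{t·cos(12t)} = -F'(s) = (s² - 144)/(s² + 144)². Then L{10·t·cos(12t)} = 10·(s² - 144)/(s² + 144)²

Final answer: 10·(s² - 144)/(s² + 144)²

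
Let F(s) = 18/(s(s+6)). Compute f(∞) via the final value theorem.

f(∞) = lim_{s→0} s·18/(s(s+6)) = lim_{s→0} 18/(s+6) = 18/6 = 3

Final answer: 3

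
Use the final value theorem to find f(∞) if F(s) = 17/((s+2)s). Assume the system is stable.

f(∞) = lim_{s→0} sF(s) = lim_{s→0} 17/(s+2) = 17/2

Final answer: 17/2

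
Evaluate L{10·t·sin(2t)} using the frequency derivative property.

L{sin(2t)} = 2/(s² + 4). By L{t·f(t)} = -F'(s): -d/ds[2/(s² + 4)] = -(2)·(-2s)/(s² + 4)² = 4s/(s² + 4)². Then L{10·t·sin(2t)} = 10·4s/(s² + 4)² = 40s/(s² + 4)²

Final answer: 40s/(s² + 4)²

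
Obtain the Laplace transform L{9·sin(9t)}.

L{sin(ωt)} = ω/(s² + ω²), so L{sin(9t)} = 9/(s² + 81). Then L{9·sin(9t)} = 9·9/(s² + 81) = 81/(s² + 81)

Final answer: 81/(s² + 81)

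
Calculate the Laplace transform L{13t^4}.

L{13t^4} = 13 · L{t^4} = 13 · 24/s^5 = 312/s^5

Final answer: 312/s^5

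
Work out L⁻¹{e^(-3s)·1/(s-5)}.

L⁻¹{1/(s-5)} = e^(5t). By the time shift theorem, L⁻¹{e^(-as)F(s)} = u(t-a)f(t-a) with a=3, so L⁻¹{e^(-3s)·1/(s-5)} = u(t-3)·e^(5(t-3))

Final answer: u(t-3)·e^(5(t-3))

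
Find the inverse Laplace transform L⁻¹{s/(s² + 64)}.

L⁻¹{s/(s² + 64)} = cos(8t)

Final answer: cos(8t)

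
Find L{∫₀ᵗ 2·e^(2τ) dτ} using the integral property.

L{∫₀ᵗ f(τ)dτ} = F(s)/s with F(s) = 2/(s-2), so L{∫₀ᵗ 2·e^(2τ) dτ} = 2/(s(s-2))

Final answer: 2/(s(s-2))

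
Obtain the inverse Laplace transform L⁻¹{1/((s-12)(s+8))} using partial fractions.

Decompose: A/(s-12) + B/(s+8). A = 1/20, B = -1/20. f(t) = (e^(12t) - e^(-8t))/20

Final answer: (e^(12t) - e^(-8t))/20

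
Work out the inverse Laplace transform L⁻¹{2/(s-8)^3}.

L⁻¹{n!/(s-a)^(n+1)} = t^n·e^(at) with n=2, a=8. So L⁻¹{2/(s-8)^3} = t^2·e^(8t)

Final answer: t^2·e^(8t)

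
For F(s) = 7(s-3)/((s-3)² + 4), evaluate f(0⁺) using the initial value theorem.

f(0⁺) = lim_{s→∞} sF(s) = lim_{s→∞} 7s(s-3)/((s-3)² + 4) = 7

Final answer: 7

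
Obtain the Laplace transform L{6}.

L{6} = 6 · L{1} = 6/s

Final answer: 6/s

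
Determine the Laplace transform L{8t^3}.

L{8t^3} = 8 · L{t^3} = 8 · 6/s^4 = 48/s^4

Final answer: 48/s^4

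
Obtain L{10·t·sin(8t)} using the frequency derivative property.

L{sin(8t)} = 8/(s² + 64). By L{t·f(t)} = -F'(s): -d/ds[8/(s² + 64)] = -(8)·(-2s)/(s² + 64)² = 16s/(s² + 64)². Then L{10·t·sin(8t)} = 10·16s/(s² + 64)² = 160s/(s² + 64)²

Final answer: 160s/(s² + 64)²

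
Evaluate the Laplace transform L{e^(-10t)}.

L{e^(at)} = 1/(s-a), so L{e^(-10t)} = 1/(s+10)

Final answer: 1/(s+10)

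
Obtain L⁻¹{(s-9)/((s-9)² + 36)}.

Using frequency shift: L⁻¹{(s-a)/((s-a)² + b²)} = e^(at)cos(bt). Here a=9, b=6

Final answer: e^(9t)·cos(6t)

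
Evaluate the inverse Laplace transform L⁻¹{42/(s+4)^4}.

L⁻¹{n!/(s-a)^(n+1)} = t^n·e^(at) with n=3, a=-4. So L⁻¹{6/(s+4)^4} = t^3·e^(-4t), and L⁻¹{42/(s+4)^4} = (42/6)·t^3·e^(-4t) = 7·t^3·e^(-4t)

Final answer: 7·t^3·e^(-4t)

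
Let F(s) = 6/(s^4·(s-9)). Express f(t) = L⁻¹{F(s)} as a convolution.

6/(s^4·(s-9)) = (6/s^4)·(1/(s-9)) = L{t^3}·L{e^(9t)}. So f(t) = t^3*e^(9t) = ∫₀ᵗ τ^3·e^(9(t-τ)) dτ

Final answer: ∫₀ᵗ τ^3·e^(9(t-τ)) dτ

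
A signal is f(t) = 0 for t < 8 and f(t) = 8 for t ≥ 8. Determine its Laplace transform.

f(t) = 8·u(t-8). L{u(t-8)} = e^(-8s)/s, so L{f(t)} = 8·e^(-8s)/s

Final answer: 8·e^(-8s)/s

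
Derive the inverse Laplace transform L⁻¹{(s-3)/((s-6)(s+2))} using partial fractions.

Using partial fractions, f(t) = (3e^(6t) + 5e^(-2t))/8

Final answer: (3e^(6t) + 5e^(-2t))/8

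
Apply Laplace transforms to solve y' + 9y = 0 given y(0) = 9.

L{y'} + 9L{y} = 0. sY - 9 + 9Y = 0. Y(s+9) = 9. Y = 9/(s+9)

Final answer: y(t) = 9e^(-9t)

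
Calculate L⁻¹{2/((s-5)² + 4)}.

Form: b/((s-a)² + b²) → e^(at)sin(bt). With a=5, b=2

Final answer: e^(5t)·sin(2t)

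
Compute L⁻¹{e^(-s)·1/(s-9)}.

L⁻¹{1/(s-9)} = e^(9t). By the time shift theorem, L⁻¹{e^(-as)F(s)} = u(t-a)f(t-a) with a=1, so L⁻¹{e^(-s)·1/(s-9)} = u(t-1)·e^(9(t-1))

Final answer: u(t-1)·e^(9(t-1))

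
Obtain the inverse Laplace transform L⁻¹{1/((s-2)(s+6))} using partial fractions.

Decompose: A/(s-2) + B/(s+6). A = 1/8, B = -1/8. f(t) = (e^(2t) - e^(-6t))/8

Final answer: (e^(2t) - e^(-6t))/8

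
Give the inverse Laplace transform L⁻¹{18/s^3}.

L⁻¹{n!/s^(n+1)} = t^n with n=2. So L⁻¹{2/s^3} = t^2, and L⁻¹{18/s^3} = (18/2)·t^2 = 9·t^2

Final answer: 9·t^2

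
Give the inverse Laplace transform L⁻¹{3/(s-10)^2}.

L⁻¹{n!/(s-a)^(n+1)} = t^n·e^(at) with n=1, a=10. So L⁻¹{1/(s-10)^2} = t·e^(10t), and L⁻¹{3/(s-10)^2} = (3/1)·t·e^(10t) = 3·t·e^(10t)

Final answer: 3·t·e^(10t)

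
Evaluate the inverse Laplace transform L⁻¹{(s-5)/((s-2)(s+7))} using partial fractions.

Using partial fractions, f(t) = (-3e^(2t) + 12e^(-7t))/9

Final answer: (-3e^(2t) + 12e^(-7t))/9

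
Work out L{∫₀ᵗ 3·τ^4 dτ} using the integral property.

L{∫₀ᵗ f(τ)dτ} = F(s)/s with f(t) = 3t^4. F(s) = 72/s^5, so L{∫₀ᵗ 3·τ^4 dτ} = (72/s^5)/s = 72/s^6. (Check: ∫₀ᵗ 3·τ^4 dτ = 3t^5/5.)

Final answer: 72/s^6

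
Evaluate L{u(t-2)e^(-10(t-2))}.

u(t-a)f(t-a) with f(t)=e^(-10t). L{e^(-10t)} = 1/(s+10). By time shift: e^(-2s)/(s+10)

Final answer: e^(-2s)/(s+10)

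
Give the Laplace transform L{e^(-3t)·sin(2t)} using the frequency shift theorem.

Frequency shift: L{e^(at)f(t)} = F(s-a). L{e^(-3t)·sin(2t)} = 2/((s+3)² + 4)

Final answer: 2/((s+3)² + 4)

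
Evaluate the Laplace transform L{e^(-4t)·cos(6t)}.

L{e^(at)·cos(ωt)} = (s-a)/((s-a)² + ω²), so L{e^(-4t)·cos(6t)} = (s+4)/((s+4)² + 36)

Final answer: (s+4)/((s+4)² + 36)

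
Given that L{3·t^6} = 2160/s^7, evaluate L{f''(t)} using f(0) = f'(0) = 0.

L{f''(t)} = s²F(s) - sf(0) - f'(0) = s²·2160/s^7 - 0 - 0 = 2160/s^5

Final answer: 2160/s^5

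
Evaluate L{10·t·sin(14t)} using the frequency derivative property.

L{sin(14t)} = 14/(s² + 196). By L{t·f(t)} = -F'(s): -d/ds[14/(s² + 196)] = -(14)·(-2s)/(s² + 196)² = 28s/(s² + 196)². Then L{10·t·sin(14t)} = 10·28s/(s² + 196)² = 280s/(s² + 196)²

Final answer: 280s/(s² + 196)²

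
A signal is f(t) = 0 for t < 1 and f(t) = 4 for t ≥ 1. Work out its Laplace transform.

f(t) = 4·u(t-1). L{u(t-1)} = e^(-s)/s, so L{f(t)} = 4·e^(-s)/s

Final answer: 4·e^(-s)/s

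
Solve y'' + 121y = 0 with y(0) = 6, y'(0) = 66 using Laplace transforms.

L{y''} + 121L{y} = 0. s²Y - 6s - 66 + 121Y = 0. Y(s² + 121) = 6s + 66. Y = (6s + 66)/(s² + 121). Inverting: y(t) = 6cos(11t) + 6sin(11t)

Final answer: y(t) = 6cos(11t) + 6sin(11t)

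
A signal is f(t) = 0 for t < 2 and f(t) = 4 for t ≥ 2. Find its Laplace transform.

f(t) = 4·u(t-2). L{u(t-2)} = e^(-2s)/s, so L{f(t)} = 4·e^(-2s)/s

Final answer: 4·e^(-2s)/s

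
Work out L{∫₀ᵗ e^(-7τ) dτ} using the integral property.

L{∫₀ᵗ f(τ)dτ} = F(s)/s with F(s) = 1/(s+7), so L{∫₀ᵗ e^(-7τ) dτ} = 1/(s(s+7))

Final answer: 1/(s(s+7))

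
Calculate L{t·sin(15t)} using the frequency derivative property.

L{sin(15t)} = 15/(s² + 225). By L{t·f(t)} = -F'(s): -d/ds[15/(s² + 225)] = -(15)·(-2s)/(s² + 225)² = 30s/(s² + 225)²

Final answer: 30s/(s² + 225)²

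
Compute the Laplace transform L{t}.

L{t^n} = n!/s^(n+1), so L{t} = 1/s^2

Final answer: 1/s^2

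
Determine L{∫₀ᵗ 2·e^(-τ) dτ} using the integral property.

L{∫₀ᵗ f(τ)dτ} = F(s)/s with F(s) = 2/(s+1), so L{∫₀ᵗ 2·e^(-τ) dτ} = 2/(s(s+1))

Final answer: 2/(s(s+1))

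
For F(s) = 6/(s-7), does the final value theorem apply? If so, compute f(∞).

sF(s) = 6s/(s-7) has a pole at s = 7 in the right half-plane. Theorem does NOT apply (unstable system; f(t) = 6·e^(7t) grows without bound).

Final answer: Not applicable (unstable)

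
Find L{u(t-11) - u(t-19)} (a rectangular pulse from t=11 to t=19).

L{u(t-a)} = e^(-as)/s. L{u(t-11) - u(t-19)} = (e^(-11s) - e^(-19s))/s

Final answer: (e^(-11s) - e^(-19s))/s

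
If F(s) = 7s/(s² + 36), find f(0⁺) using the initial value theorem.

f(0⁺) = lim_{s→∞} s·7s/(s² + 36) = lim_{s→∞} 7s²/(s² + 36) = 7

Final answer: 7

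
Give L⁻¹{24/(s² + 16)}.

This is the form c·a/(s² + a²) with a = 4, c = 6. L⁻¹ = 6·sin(4t)

Final answer: 6·sin(4t)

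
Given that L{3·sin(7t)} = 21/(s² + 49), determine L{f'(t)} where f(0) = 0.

L{f'(t)} = s·F(s) - f(0) = s·21/(s² + 49) - 0 = 21s/(s² + 49)

Final answer: 21s/(s² + 49)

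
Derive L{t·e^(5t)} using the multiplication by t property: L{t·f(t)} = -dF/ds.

Using L{t^n·e^(at)} = n!/(s-a)^(n+1), L{t·e^(5t)} = 1/(s-5)^2

Final answer: 1/(s-5)^2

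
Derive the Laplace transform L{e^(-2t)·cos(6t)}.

L{e^(at)·cos(ωt)} = (s-a)/((s-a)² + ω²), so L{e^(-2t)·cos(6t)} = (s+2)/((s+2)² + 36)

Final answer: (s+2)/((s+2)² + 36)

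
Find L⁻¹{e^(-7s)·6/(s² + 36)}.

L⁻¹{6/(s² + 36)} = sin(6t). By the time shift theorem, L⁻¹{e^(-as)F(s)} = u(t-a)f(t-a) with a=7, so L⁻¹{e^(-7s)·6/(s² + 36)} = u(t-7)·sin(6(t-7))

Final answer: u(t-7)·sin(6(t-7))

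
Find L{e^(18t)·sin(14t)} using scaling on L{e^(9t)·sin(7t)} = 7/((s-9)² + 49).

Scaling with a=2: L{e^(18t)·sin(14t)} = (1/2) · 7/((s/2-9)² + 49). Simplifying: 14/((s-18)² + 196)

Final answer: 14/((s-18)² + 196)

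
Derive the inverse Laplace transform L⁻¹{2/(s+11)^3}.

L⁻¹{n!/(s-a)^(n+1)} = t^n·e^(at), so L⁻¹{2/(s+11)^3} = t^2·e^(-11t)

Final answer: t^2·e^(-11t)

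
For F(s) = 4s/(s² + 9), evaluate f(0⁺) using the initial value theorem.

f(0⁺) = lim_{s→∞} s·4s/(s² + 9) = lim_{s→∞} 4s²/(s² + 9) = 4

Final answer: 4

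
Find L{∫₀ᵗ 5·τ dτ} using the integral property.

L{∫₀ᵗ f(τ)dτ} = F(s)/s with f(t) = 5t. F(s) = 5/s^2, so L{∫₀ᵗ 5·τ dτ} = (5/s^2)/s = 5/s^3. (Check: ∫₀ᵗ 5·τ dτ = 5t^2/2.)

Final answer: 5/s^3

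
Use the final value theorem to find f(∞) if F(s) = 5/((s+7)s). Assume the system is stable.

f(∞) = lim_{s→0} sF(s) = lim_{s→0} 5/(s+7) = 5/7

Final answer: 5/7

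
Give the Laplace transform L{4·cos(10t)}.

L{cos(ωt)} = s/(s² + ω²), so L{cos(10t)} = s/(s² + 100). Then L{4·cos(10t)} = 4·s/(s² + 100) = 4s/(s² + 100)

Final answer: 4s/(s² + 100)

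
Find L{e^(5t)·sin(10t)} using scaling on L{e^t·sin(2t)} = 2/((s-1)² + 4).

Scaling with a=5: L{e^(5t)·sin(10t)} = (1/5) · 2/((s/5-1)² + 4). Simplifying: 10/((s-5)² + 100)

Final answer: 10/((s-5)² + 100)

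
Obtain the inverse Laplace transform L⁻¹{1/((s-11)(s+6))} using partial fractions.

Decompose: A/(s-11) + B/(s+6). A = 1/17, B = -1/17. f(t) = (e^(11t) - e^(-6t))/17

Final answer: (e^(11t) - e^(-6t))/17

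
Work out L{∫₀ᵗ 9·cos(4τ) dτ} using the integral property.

L{∫₀ᵗ f(τ)dτ} = F(s)/s with F(s) = 9s/(s² + 16), so the result is (9s/(s² + 16))/s = 9/(s² + 16)

Final answer: 9/(s² + 16)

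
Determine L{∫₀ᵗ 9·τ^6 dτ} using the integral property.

L{∫₀ᵗ f(τ)dτ} = F(s)/s with f(t) = 9t^6. F(s) = 6480/s^7, so L{∫₀ᵗ 9·τ^6 dτ} = (6480/s^7)/s = 6480/s^8. (Check: ∫₀ᵗ 9·τ^6 dτ = 9t^7/7.)

Final answer: 6480/s^8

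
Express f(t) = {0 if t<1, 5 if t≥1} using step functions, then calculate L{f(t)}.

f(t) = 5·u(t-1). L{u(t-1)} = e^(-s)/s, so L{f(t)} = 5·e^(-s)/s

Final answer: 5·e^(-s)/s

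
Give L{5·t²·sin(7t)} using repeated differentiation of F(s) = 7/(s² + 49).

F(s) = 7/(s² + 49). F'(s) = -14s/(s² + 49)². F''(s) = -14(49 - 3s²)/(s² + 49)³ = (42s² - 686)/(s² + 49)³. So L{t²·sin(7t)} = (-1)² F''(s) = (42s² - 686)/(s² + 49)³. Then L{5·t²·sin(7t)} = 5·(42s² - 686)/(s² + 49)³ = (210s² - 3430)/(s² + 49)³

Final answer: (210s² - 3430)/(s² + 49)³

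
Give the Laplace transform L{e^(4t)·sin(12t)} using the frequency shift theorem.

Frequency shift: L{e^(at)f(t)} = F(s-a). L{e^(4t)·sin(12t)} = 12/((s-4)² + 144)

Final answer: 12/((s-4)² + 144)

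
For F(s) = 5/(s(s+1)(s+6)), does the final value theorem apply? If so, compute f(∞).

Poles of sF(s) = 5/((s+1)(s+6)) are at s = -1 and s = -6, both in the left half-plane. Theorem applies. f(∞) = lim_{s→0} sF(s) = 5/(1·6) = 5/6

Final answer: 5/6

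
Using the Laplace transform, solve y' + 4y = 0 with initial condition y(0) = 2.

L{y'} + 4L{y} = 0. sY - 2 + 4Y = 0. Y(s+4) = 2. Y = 2/(s+4)

Final answer: y(t) = 2e^(-4t)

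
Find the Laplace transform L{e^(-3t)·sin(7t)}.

L{e^(at)·sin(ωt)} = ω/((s-a)² + ω²), so L{e^(-3t)·sin(7t)} = 7/((s+3)² + 49)

Final answer: 7/((s+3)² + 49)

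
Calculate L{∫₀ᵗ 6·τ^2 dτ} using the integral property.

L{∫₀ᵗ f(τ)dτ} = F(s)/s with f(t) = 6t^2. F(s) = 12/s^3, so L{∫₀ᵗ 6·τ^2 dτ} = (12/s^3)/s = 12/s^4. (Check: ∫₀ᵗ 6·τ^2 dτ = 6t^3/3.)

Final answer: 12/s^4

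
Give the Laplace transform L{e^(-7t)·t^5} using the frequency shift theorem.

L{e^(at)·t^n} = n!/(s-a)^(n+1), so L{e^(-7t)·t^5} = 120/(s+7)^6

Final answer: 120/(s+7)^6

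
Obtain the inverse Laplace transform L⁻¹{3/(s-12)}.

L⁻¹{1/(s-a)} = e^(at), so L⁻¹{1/(s-12)} = e^(12t), and L⁻¹{3/(s-12)} = 3·e^(12t)

Final answer: 3·e^(12t)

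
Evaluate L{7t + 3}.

L{7t + 3} = 7·L{t} + 3·L{1} = 7/s² + 3/s

Final answer: 7/s² + 3/s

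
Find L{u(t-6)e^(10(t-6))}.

u(t-a)f(t-a) with f(t)=e^(10t). L{e^(10t)} = 1/(s-10). By time shift: e^(-6s)/(s-10)

Final answer: e^(-6s)/(s-10)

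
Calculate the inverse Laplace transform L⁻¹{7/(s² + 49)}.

L⁻¹{7/(s² + 49)} = sin(7t)

Final answer: sin(7t)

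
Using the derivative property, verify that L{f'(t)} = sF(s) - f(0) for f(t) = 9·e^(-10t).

f'(t) = -90e^(-10t). Direct: L{f'(t)} = -90/(s+10). Property: s·9/(s+10) - 9 = (9s - 9(s+10))/(s+10) = -90/(s+10). ✓

Final answer: -90/(s+10)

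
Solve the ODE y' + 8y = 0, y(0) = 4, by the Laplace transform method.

L{y'} + 8L{y} = 0. sY - 4 + 8Y = 0. Y(s+8) = 4. Y = 4/(s+8)

Final answer: y(t) = 4e^(-8t)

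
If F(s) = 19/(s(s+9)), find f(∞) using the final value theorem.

f(∞) = lim_{s→0} s·19/(s(s+9)) = lim_{s→0} 19/(s+9) = 19/9 = 19/9

Final answer: 19/9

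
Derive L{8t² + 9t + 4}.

L{8t² + 9t + 4} = 8·2/s³ + 9/s² + 4/s = 16/s³ + 9/s² + 4/s

Final answer: 16/s³ + 9/s² + 4/s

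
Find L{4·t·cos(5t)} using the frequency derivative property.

L{cos(5t)} = s/(s² + 25). Derivative: d/ds[s/(s² + 25)] = [(s² + 25) - s·2s]/(s² + 25)² = (25 - s²)/(s² + 25)². So L{t·cos(5t)} = -F'(s) = (s² - 25)/(s² + 25)². Then L{4·t·cos(5t)} = 4·(s² - 25)/(s² + 25)²

Final answer: 4·(s² - 25)/(s² + 25)²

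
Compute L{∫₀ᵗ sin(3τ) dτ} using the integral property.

L{∫₀ᵗ f(τ)dτ} = F(s)/s with F(s) = 3/(s² + 9), so the result is (3/(s² + 9))/s = 3/(s(s² + 9))

Final answer: 3/(s(s² + 9))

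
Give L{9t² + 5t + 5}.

L{9t² + 5t + 5} = 9·2/s³ + 5/s² + 5/s = 18/s³ + 5/s² + 5/s

Final answer: 18/s³ + 5/s² + 5/s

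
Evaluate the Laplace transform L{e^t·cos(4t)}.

L{e^(at)·cos(ωt)} = (s-a)/((s-a)² + ω²), so L{e^t·cos(4t)} = (s-1)/((s-1)² + 16)

Final answer: (s-1)/((s-1)² + 16)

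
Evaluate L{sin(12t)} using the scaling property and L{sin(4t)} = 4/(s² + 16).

Using L{f(at)} = (1/a)F(s/a) with a=3: L{sin(12t)} = (1/3) · 4/((s/3)² + 16) = (1/3) · 4·9/(s² + 144) = 12/(s² + 144)

Final answer: 12/(s² + 144)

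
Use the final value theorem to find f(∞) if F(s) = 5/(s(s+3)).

f(∞) = lim_{s→0} s·5/(s(s+3)) = lim_{s→0} 5/(s+3) = 5/3 = 5/3

Final answer: 5/3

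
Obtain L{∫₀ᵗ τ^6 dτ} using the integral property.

L{∫₀ᵗ f(τ)dτ} = F(s)/s with f(t) = t^6. F(s) = 720/s^7, so L{∫₀ᵗ τ^6 dτ} = (720/s^7)/s = 720/s^8. (Check: ∫₀ᵗ τ^6 dτ = t^7/7.)

Final answer: 720/s^8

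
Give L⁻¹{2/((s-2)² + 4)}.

Form: b/((s-a)² + b²) → e^(at)sin(bt). With a=2, b=2

Final answer: e^(2t)·sin(2t)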